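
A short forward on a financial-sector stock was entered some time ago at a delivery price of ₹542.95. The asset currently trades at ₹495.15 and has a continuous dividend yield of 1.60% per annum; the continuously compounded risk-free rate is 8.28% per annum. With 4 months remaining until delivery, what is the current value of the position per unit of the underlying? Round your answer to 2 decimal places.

₹35.65

Current fair forward for the remaining 4 months: F = S·e^((r − q)·T), (r − q) = 0.0828 − 0.0160 = 0.0668
F = 495.15 · e^(0.0668 × 4/12) = 495.15 × 1.022516 = 506.2988
Value of long forward = (F − K)·e^(−rT) = (506.2988 − 542.95) · e^(−0.0828·4/12)
= -36.6512 × 0.972777 = -35.65
Short position value = −(long value) = ₹35.65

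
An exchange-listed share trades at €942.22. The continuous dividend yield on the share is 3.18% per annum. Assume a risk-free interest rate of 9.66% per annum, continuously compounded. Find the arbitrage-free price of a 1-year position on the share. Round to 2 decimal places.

€1,005.30

F = S·e^((r − q)T) = 942.22 · e^((0.0966 − 0.0318) × 1)
= 942.22 · e^0.064800 = 942.22 × 1.066946
F = €1,005.30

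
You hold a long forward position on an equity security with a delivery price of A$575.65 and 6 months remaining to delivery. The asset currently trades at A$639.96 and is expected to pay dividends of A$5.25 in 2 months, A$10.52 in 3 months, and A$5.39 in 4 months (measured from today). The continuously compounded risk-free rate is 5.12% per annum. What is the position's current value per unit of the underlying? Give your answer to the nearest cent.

A$57.97

PV(remaining dividends) I = 5.25·e^(−0.0512·2/12) + 10.52·e^(−0.0512·3/12) + 5.39·e^(−0.0512·4/12) = 20.8904
Current forward F = (S − I)·e^(rT) = (639.96 − 20.8904)·e^(0.0512·6/12) = 619.0696 × 1.025930 = 635.1221
Value (long) = (F − K)·e^(−rT) = (635.1221 − 575.65) × 0.974725 = 57.9689
Value = A$57.97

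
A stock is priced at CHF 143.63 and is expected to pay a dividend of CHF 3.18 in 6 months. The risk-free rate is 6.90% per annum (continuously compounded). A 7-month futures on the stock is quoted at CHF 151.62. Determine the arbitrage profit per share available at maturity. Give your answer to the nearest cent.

PV(dividends) I = 3.18·e^(−0.0690·6/12) = 3.0722
Fair futures F* = (S − I)·e^(rT) = (143.63 − 3.0722)·e^0.040250 = 140.5578 × 1.041071 = 146.3306
Market CHF 151.62 > fair 146.3306: forward overpriced → cash-and-carry (borrow at r, buy the stock and collect the dividends, short the forward).
Profit at T = |F_mkt − F*| = |151.62 − 146.3306| = CHF 5.29 per share

CHF 5.29 per share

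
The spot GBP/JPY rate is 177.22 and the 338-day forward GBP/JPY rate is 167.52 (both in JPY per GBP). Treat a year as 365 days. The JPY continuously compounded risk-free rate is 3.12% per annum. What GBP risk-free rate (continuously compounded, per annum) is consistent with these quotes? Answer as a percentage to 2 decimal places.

F = S·e^((r_JPY − r_GBP)T) ⇒ r_GBP = r_JPY − ln(F/S)/T
ln(167.52/177.22) = -0.056289; /(338/365) = -0.060785
r_GBP = 0.0312 + 0.060785 = 0.091985
r_GBP = 9.20%

9.20%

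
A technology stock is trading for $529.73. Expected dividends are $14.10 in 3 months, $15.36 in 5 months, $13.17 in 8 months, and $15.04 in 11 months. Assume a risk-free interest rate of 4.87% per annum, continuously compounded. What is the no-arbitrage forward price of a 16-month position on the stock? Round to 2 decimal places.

$505.39

PV(dividends) I = 14.10·e^(−0.0487·3/12) + 15.36·e^(−0.0487·5/12) + 13.17·e^(−0.0487·8/12) + 15.04·e^(−0.0487·11/12)
I = 13.9294 + 15.0515 + 12.7493 + 14.3834 = 56.1136
F = (S − I)·e^(rT) = (529.73 − 56.1136) · e^(0.0487·16/12)
= 473.6164 · e^0.064933 = 473.6164 × 1.067088 = $505.39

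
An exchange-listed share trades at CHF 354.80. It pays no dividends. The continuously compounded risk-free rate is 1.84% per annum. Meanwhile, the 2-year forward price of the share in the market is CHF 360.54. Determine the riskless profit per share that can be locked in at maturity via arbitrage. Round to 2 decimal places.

CHF 7.56 per share

Fair forward: F* = S·e^(carry·T), with carry = r = 0.0184
F* = 354.80 · e^(0.0184 × 2) = 354.80 · e^0.036800 = 354.80 × 1.037486 = CHF 368.1000
Market CHF 360.54 < fair CHF 368.1000: forward underpriced → reverse cash-and-carry (short spot, go long the forward).
At maturity, profit = |F_mkt − F*| = |360.54 − 368.1000| = CHF 7.56 per share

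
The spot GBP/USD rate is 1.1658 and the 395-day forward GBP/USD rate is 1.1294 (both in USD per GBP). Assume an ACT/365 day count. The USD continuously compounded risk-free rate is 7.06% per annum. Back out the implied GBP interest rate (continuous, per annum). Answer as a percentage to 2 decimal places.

F = S·e^((r_USD − r_GBP)T) ⇒ r_GBP = r_USD − ln(F/S)/T
ln(1.1294/1.1658) = -0.031721; /(395/365) = -0.029312
r_GBP = 0.0706 + 0.029312 = 0.099912
r_GBP = 9.99%

9.99%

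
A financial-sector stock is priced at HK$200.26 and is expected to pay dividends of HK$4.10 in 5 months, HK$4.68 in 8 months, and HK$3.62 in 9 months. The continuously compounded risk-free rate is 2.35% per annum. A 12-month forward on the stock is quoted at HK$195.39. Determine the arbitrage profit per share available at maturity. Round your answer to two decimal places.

PV(dividends) I = 4.10·e^(−0.0235·5/12) + 4.68·e^(−0.0235·8/12) + 3.62·e^(−0.0235·9/12) = 12.2241
Fair forward F* = (S − I)·e^(rT) = (200.26 − 12.2241)·e^0.023500 = 188.0359 × 1.023778 = 192.5070
Market HK$195.39 > fair 192.5070: forward overpriced → cash-and-carry (borrow at r, buy the stock and collect the dividends, short the forward).
Profit at T = |F_mkt − F*| = |195.39 − 192.5070| = HK$2.88 per share

HK$2.88 per share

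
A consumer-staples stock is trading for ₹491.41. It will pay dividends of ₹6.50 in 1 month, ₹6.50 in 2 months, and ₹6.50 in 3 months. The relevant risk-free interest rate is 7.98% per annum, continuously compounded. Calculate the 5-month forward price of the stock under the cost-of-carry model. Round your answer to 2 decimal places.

₹488.13

PV(dividends) I = 6.50·e^(−0.0798·1/12) + 6.50·e^(−0.0798·2/12) + 6.50·e^(−0.0798·3/12)
I = 6.4569 + 6.4141 + 6.3716 = 19.2426
F = (S − I)·e^(rT) = (491.41 − 19.2426) · e^(0.0798·5/12)
= 472.1674 · e^0.033250 = 472.1674 × 1.033809 = ₹488.13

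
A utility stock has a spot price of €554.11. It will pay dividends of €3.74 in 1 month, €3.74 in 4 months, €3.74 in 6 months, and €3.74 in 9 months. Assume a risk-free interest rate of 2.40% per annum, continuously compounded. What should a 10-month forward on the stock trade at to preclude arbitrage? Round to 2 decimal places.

€550.19

PV(dividends) I = 3.74·e^(−0.0240·1/12) + 3.74·e^(−0.0240·4/12) + 3.74·e^(−0.0240·6/12) + 3.74·e^(−0.0240·9/12)
I = 3.7325 + 3.7102 + 3.6954 + 3.6733 = 14.8114
F = (S − I)·e^(rT) = (554.11 − 14.8114) · e^(0.0240·10/12)
= 539.2986 · e^0.020000 = 539.2986 × 1.020201 = €550.19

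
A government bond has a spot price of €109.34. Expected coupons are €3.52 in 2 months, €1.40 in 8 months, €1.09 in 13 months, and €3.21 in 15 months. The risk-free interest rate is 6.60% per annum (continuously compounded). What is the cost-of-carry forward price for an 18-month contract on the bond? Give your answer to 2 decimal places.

€111.01

PV(coupons) I = 3.52·e^(−0.0660·2/12) + 1.40·e^(−0.0660·8/12) + 1.09·e^(−0.0660·13/12) + 3.21·e^(−0.0660·15/12)
I = 3.4815 + 1.3397 + 1.0148 + 2.9558 = 8.7918
F = (S − I)·e^(rT) = (109.34 − 8.7918) · e^(0.0660·18/12)
= 100.5482 · e^0.099000 = 100.5482 × 1.104066 = €111.01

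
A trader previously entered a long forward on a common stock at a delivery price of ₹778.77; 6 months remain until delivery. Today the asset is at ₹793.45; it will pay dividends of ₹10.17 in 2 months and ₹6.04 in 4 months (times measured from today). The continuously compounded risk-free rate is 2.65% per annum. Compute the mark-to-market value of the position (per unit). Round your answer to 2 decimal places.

₹8.82

PV(remaining dividends) I = 10.17·e^(−0.0265·2/12) + 6.04·e^(−0.0265·4/12) = 16.1121
Current forward F = (S − I)·e^(rT) = (793.45 − 16.1121)·e^(0.0265·6/12) = 777.3379 × 1.013338 = 787.7060
Value (long) = (F − K)·e^(−rT) = (787.7060 − 778.77) × 0.986837 = 8.8184
Value = ₹8.82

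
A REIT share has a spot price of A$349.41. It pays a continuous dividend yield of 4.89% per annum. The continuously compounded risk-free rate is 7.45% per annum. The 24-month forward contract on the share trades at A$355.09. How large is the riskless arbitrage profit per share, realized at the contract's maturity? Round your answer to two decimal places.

Fair forward: F* = S·e^(carry·T), with carry = (r − q) = 0.0745 − 0.0489 = 0.0256
F* = 349.41 · e^(0.0256 × 24/12) = 349.41 · e^0.051200 = 349.41 × 1.052533 = A$367.7656
Market A$355.09 < fair A$367.7656: forward underpriced → reverse cash-and-carry (short spot, go long the forward).
At maturity, profit = |F_mkt − F*| = |355.09 − 367.7656| = A$12.68 per share

A$12.68 per share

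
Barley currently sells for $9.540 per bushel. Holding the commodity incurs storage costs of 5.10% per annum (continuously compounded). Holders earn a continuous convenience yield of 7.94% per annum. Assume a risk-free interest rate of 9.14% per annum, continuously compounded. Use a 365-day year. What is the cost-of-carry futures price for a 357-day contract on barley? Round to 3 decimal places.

Net carry = r + u − y = 0.0914 + 0.0510 − 0.0794 = 0.0630
F = S·e^((r+u−y)T) = 9.540 · e^(0.0630 × 357/365) = 9.540 · e^0.061619
= 9.540 × 1.063557 = $10.146 per bushel

$10.146 per bushel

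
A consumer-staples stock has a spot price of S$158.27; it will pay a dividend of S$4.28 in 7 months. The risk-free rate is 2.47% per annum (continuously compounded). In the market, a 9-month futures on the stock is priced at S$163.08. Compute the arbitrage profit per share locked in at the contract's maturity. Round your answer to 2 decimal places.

PV(dividends) I = 4.28·e^(−0.0247·7/12) = 4.2188
Fair futures F* = (S − I)·e^(rT) = (158.27 − 4.2188)·e^0.018525 = 154.0512 × 1.018698 = 156.9316
Market S$163.08 > fair 156.9316: forward overpriced → cash-and-carry (borrow at r, buy the stock and collect the dividends, short the forward).
Profit at T = |F_mkt − F*| = |163.08 − 156.9316| = S$6.15 per share

S$6.15 per share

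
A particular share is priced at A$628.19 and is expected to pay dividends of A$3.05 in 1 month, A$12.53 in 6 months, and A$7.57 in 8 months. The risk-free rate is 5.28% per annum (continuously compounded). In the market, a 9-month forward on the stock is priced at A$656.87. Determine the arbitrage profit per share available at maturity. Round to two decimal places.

A$26.76 per share

PV(dividends) I = 3.05·e^(−0.0528·1/12) + 12.53·e^(−0.0528·6/12) + 7.57·e^(−0.0528·8/12) = 22.5483
Fair forward F* = (S − I)·e^(rT) = (628.19 − 22.5483)·e^0.039600 = 605.6417 × 1.040395 = 630.1066
Market A$656.87 > fair 630.1066: forward overpriced → cash-and-carry (borrow at r, buy the stock and collect the dividends, short the forward).
Profit at T = |F_mkt − F*| = |656.87 − 630.1066| = A$26.76 per share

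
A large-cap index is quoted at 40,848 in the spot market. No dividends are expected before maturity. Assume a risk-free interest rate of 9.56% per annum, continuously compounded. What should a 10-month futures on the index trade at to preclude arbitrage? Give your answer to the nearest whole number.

44,235

F = S·e^(rT) = 40848 · e^(0.0956 × 10/12)
= 40848 · e^0.079667 = 40848 × 1.082926
F = 44,235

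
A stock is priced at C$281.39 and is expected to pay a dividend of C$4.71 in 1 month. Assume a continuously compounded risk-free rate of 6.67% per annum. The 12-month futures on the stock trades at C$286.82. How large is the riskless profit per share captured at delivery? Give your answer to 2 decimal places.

PV(dividends) I = 4.71·e^(−0.0667·1/12) = 4.6839
Fair futures F* = (S − I)·e^(rT) = (281.39 − 4.6839)·e^0.066700 = 276.7061 × 1.068975 = 295.7919
Market C$286.82 < fair 295.7919: forward underpriced → reverse cash-and-carry (short the stock, invest proceeds at r, pay the dividends, go long the forward).
Profit at T = |F_mkt − F*| = |286.82 − 295.7919| = C$8.97 per share

C$8.97 per share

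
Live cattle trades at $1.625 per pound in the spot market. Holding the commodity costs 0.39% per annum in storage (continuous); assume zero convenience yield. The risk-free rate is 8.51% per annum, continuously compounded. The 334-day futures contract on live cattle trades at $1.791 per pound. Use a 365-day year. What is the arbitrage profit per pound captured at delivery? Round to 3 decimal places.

Fair futures: F* = S·e^(carry·T), with carry = (r + u) = 0.0851 + 0.0039 = 0.0890
F* = 1.625 · e^(0.0890 × 334/365) = 1.625 · e^0.081441 = 1.625 × 1.084849 = $1.7629
Market $1.791 > fair $1.7629: forward overpriced → cash-and-carry (buy spot, short the forward).
At maturity, profit = |F_mkt − F*| = |1.791 − 1.7629| = $0.028 per pound

$0.028 per pound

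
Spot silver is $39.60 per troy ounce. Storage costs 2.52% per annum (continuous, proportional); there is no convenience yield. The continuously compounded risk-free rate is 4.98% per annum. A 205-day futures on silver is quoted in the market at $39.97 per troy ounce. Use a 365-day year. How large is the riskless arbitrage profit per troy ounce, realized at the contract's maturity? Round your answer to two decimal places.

$1.33 per troy ounce

Fair futures: F* = S·e^(carry·T), with carry = (r + u) = 0.0498 + 0.0252 = 0.0750
F* = 39.60 · e^(0.0750 × 205/365) = 39.60 · e^0.042123 = 39.60 × 1.043023 = $41.3037
Market $39.97 < fair $41.3037: forward underpriced → reverse cash-and-carry (short spot, go long the forward).
At maturity, profit = |F_mkt − F*| = |39.97 − 41.3037| = $1.33 per troy ounce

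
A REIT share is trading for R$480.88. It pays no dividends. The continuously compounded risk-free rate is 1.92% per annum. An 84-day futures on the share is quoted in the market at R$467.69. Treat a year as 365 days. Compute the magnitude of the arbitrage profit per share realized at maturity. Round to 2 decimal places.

R$15.32 per share

Fair futures: F* = S·e^(carry·T), with carry = r = 0.0192
F* = 480.88 · e^(0.0192 × 84/365) = 480.88 · e^0.004419 = 480.88 × 1.004429 = R$483.0098
Market R$467.69 < fair R$483.0098: forward underpriced → reverse cash-and-carry (short spot, go long the forward).
At maturity, profit = |F_mkt − F*| = |467.69 − 483.0098| = R$15.32 per share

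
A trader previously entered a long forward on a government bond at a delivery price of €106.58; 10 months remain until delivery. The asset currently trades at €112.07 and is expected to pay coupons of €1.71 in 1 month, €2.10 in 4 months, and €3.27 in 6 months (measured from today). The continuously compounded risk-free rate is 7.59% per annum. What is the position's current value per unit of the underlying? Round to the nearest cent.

€5.13

PV(remaining coupons) I = 1.71·e^(−0.0759·1/12) + 2.10·e^(−0.0759·4/12) + 3.27·e^(−0.0759·6/12) = 6.8950
Current forward F = (S − I)·e^(rT) = (112.07 − 6.8950)·e^(0.0759·10/12) = 105.1750 × 1.065293 = 112.0422
Value (long) = (F − K)·e^(−rT) = (112.0422 − 106.58) × 0.938709 = 5.1274
Value = €5.13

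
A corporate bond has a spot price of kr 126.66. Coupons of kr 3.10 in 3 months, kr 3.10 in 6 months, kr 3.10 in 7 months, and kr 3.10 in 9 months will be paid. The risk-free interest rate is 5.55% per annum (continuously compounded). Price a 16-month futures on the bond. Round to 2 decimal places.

kr 123.42

PV(coupons) I = 3.10·e^(−0.0555·3/12) + 3.10·e^(−0.0555·6/12) + 3.10·e^(−0.0555·7/12) + 3.10·e^(−0.0555·9/12)
I = 3.0573 + 3.0152 + 3.0012 + 2.9736 = 12.0473
F = (S − I)·e^(rT) = (126.66 − 12.0473) · e^(0.0555·16/12)
= 114.6127 · e^0.074000 = 114.6127 × 1.076807 = kr 123.42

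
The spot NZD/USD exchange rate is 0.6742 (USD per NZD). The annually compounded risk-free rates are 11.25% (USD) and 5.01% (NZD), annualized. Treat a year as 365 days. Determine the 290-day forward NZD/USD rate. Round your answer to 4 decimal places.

By covered interest parity, F = S · (1+r_USD)^T / (1+r_NZD)^T
= 0.6742 × 1.088394 / 1.039605 = 0.6742 × 1.046930
F = 0.7058 USD per NZD

0.7058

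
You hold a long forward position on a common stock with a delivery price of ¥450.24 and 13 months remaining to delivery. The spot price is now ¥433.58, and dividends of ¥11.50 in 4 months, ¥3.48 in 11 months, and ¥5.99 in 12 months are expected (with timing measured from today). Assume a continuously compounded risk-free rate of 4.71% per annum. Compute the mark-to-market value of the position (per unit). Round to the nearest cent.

PV(remaining dividends) I = 11.50·e^(−0.0471·4/12) + 3.48·e^(−0.0471·11/12) + 5.99·e^(−0.0471·12/12) = 20.3682
Current forward F = (S − I)·e^(rT) = (433.58 − 20.3682)·e^(0.0471·13/12) = 413.2118 × 1.052349 = 434.8430
Value (long) = (F − K)·e^(−rT) = (434.8430 − 450.24) × 0.950255 = -14.6311
Value = -¥14.63

-¥14.63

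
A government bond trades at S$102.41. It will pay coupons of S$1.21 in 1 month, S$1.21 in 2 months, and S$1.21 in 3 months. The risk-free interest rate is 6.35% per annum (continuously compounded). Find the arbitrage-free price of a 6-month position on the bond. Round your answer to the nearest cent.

PV(coupons) I = 1.21·e^(−0.0635·1/12) + 1.21·e^(−0.0635·2/12) + 1.21·e^(−0.0635·3/12)
I = 1.2036 + 1.1973 + 1.1909 = 3.5918
F = (S − I)·e^(rT) = (102.41 − 3.5918) · e^(0.0635·6/12)
= 98.8182 · e^0.031750 = 98.8182 × 1.032259 = S$102.01

S$102.01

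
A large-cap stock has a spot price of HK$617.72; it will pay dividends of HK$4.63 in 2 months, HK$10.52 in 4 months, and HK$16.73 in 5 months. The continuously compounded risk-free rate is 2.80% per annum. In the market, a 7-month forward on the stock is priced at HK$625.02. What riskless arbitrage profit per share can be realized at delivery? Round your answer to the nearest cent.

HK$29.21 per share

PV(dividends) I = 4.63·e^(−0.0280·2/12) + 10.52·e^(−0.0280·4/12) + 16.73·e^(−0.0280·5/12) = 31.5667
Fair forward F* = (S − I)·e^(rT) = (617.72 − 31.5667)·e^0.016333 = 586.1533 × 1.016467 = 595.8055
Market HK$625.02 > fair 595.8055: forward overpriced → cash-and-carry (borrow at r, buy the stock and collect the dividends, short the forward).
Profit at T = |F_mkt − F*| = |625.02 − 595.8055| = HK$29.21 per share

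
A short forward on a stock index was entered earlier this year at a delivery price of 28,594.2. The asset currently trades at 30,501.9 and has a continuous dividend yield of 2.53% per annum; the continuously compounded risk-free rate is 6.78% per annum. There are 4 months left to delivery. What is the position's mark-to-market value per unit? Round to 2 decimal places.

-2290.53

Current fair forward for the remaining 4 months: F = S·e^((r − q)·T), (r − q) = 0.0678 − 0.0253 = 0.0425
F = 30501.9 · e^(0.0425 × 4/12) = 30501.9 × 1.01426749 = 30937.0856
Value of long forward = (F − K)·e^(−rT) = (30937.0856 − 28594.2) · e^(−0.0678·4/12)
= 2342.8856 × 0.97765347 = 2290.53
Short position value = −(long value) = -2290.53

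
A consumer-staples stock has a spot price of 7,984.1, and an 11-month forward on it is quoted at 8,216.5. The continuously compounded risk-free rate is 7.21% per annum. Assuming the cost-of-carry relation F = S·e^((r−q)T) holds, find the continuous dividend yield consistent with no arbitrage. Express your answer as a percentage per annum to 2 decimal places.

4.08%

From F = S·e^((r−q)T): (r − q) = ln(F/S)/T
ln(8216.5/7984.1) = ln(1.029108) = 0.028692
(r − q) = 0.028692 / (11/12) = 0.031300
q = r − ln(F/S)/T = 0.0721 − 0.031300 = 0.040800
q = 4.08%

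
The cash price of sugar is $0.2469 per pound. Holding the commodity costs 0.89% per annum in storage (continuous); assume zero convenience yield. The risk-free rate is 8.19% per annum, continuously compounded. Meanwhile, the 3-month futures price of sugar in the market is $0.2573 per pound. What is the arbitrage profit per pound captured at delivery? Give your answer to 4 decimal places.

$0.0047 per pound

Fair futures: F* = S·e^(carry·T), with carry = (r + u) = 0.0819 + 0.0089 = 0.0908
F* = 0.2469 · e^(0.0908 × 3/12) = 0.2469 · e^0.022700 = 0.2469 × 1.022960 = $0.2526
Market $0.2573 > fair $0.2526: forward overpriced → cash-and-carry (buy spot, short the forward).
At maturity, profit = |F_mkt − F*| = |0.2573 − 0.2526| = $0.0047 per pound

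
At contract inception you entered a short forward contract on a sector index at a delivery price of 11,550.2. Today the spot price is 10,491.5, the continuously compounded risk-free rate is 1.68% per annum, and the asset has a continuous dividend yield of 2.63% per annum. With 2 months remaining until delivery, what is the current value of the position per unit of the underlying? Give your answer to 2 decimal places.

Current fair forward for the remaining 2 months: F = S·e^((r − q)·T), (r − q) = 0.0168 − 0.0263 = -0.0095
F = 10491.5 · e^(-0.0095 × 2/12) = 10491.5 × 0.99841792 = 10474.9016
Value of long forward = (F − K)·e^(−rT) = (10474.9016 − 11550.2) · e^(−0.0168·2/12)
= -1075.2984 × 0.99720392 = -1072.29
Short position value = −(long value) = 1072.29

1072.29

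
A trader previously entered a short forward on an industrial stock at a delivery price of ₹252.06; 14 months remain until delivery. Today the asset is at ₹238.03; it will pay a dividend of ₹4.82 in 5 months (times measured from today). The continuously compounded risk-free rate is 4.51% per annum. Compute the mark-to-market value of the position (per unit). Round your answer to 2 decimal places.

PV(remaining dividends) I = 4.82·e^(−0.0451·5/12) = 4.7303
Current forward F = (S − I)·e^(rT) = (238.03 − 4.7303)·e^(0.0451·14/12) = 233.2997 × 1.054026 = 245.9039
Value (long) = (F − K)·e^(−rT) = (245.9039 − 252.06) × 0.948744 = -5.8406
Short position value = −(long value) = ₹5.84

₹5.84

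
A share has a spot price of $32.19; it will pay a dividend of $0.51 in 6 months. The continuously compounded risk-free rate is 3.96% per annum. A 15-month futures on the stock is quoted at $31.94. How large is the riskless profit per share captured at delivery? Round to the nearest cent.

PV(dividends) I = 0.51·e^(−0.0396·6/12) = 0.5000
Fair futures F* = (S − I)·e^(rT) = (32.19 − 0.5000)·e^0.049500 = 31.6900 × 1.050746 = 33.2981
Market $31.94 < fair 33.2981: forward underpriced → reverse cash-and-carry (short the stock, invest proceeds at r, pay the dividends, go long the forward).
Profit at T = |F_mkt − F*| = |31.94 − 33.2981| = $1.36 per share

$1.36 per share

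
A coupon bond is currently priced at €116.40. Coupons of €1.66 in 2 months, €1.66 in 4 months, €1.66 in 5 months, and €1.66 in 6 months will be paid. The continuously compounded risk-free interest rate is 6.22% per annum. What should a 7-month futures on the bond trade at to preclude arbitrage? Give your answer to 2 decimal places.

PV(coupons) I = 1.66·e^(−0.0622·2/12) + 1.66·e^(−0.0622·4/12) + 1.66·e^(−0.0622·5/12) + 1.66·e^(−0.0622·6/12)
I = 1.6429 + 1.6259 + 1.6175 + 1.6092 = 6.4955
F = (S − I)·e^(rT) = (116.40 − 6.4955) · e^(0.0622·7/12)
= 109.9045 · e^0.036283 = 109.9045 × 1.036949 = €113.97

€113.97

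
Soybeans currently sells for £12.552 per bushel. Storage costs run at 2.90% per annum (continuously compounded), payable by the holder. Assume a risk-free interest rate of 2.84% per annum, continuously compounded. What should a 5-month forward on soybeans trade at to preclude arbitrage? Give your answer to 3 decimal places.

Net carry = r + u − y = 0.0284 + 0.0290 − 0.0000 = 0.0574
F = S·e^((r+u−y)T) = 12.552 · e^(0.0574 × 5/12) = 12.552 · e^0.023917
= 12.552 × 1.024205 = £12.856 per bushel

£12.856 per bushel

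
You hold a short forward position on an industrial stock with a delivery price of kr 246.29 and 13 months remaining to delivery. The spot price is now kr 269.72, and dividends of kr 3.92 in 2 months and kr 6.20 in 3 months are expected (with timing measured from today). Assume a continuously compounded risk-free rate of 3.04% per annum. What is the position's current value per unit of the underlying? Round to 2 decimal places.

-kr 21.36

PV(remaining dividends) I = 3.92·e^(−0.0304·2/12) + 6.20·e^(−0.0304·3/12) = 10.0532
Current forward F = (S − I)·e^(rT) = (269.72 − 10.0532)·e^(0.0304·13/12) = 259.6668 × 1.033482 = 268.3610
Value (long) = (F − K)·e^(−rT) = (268.3610 − 246.29) × 0.967603 = 21.3560
Short position value = −(long value) = -kr 21.36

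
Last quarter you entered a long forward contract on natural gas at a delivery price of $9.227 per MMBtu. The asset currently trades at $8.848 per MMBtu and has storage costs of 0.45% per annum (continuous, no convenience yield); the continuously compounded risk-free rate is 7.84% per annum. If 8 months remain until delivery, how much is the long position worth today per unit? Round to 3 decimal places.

$0.117 per MMBtu

Current fair forward for the remaining 8 months: F = S·e^((r + u)·T), (r + u) = 0.0784 + 0.0045 = 0.0829
F = 8.848 · e^(0.0829 × 8/12) = 8.848 × 1.056822 = 9.3508
Value of long forward = (F − K)·e^(−rT) = (9.3508 − 9.227) · e^(−0.0784·8/12)
= 0.1238 × 0.949076 = 0.117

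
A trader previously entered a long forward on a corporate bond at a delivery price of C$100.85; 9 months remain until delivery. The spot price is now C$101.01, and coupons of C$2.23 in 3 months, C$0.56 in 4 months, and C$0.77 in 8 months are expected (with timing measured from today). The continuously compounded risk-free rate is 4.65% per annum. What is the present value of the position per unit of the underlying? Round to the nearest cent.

C$0.11

PV(remaining coupons) I = 2.23·e^(−0.0465·3/12) + 0.56·e^(−0.0465·4/12) + 0.77·e^(−0.0465·8/12) = 3.5021
Current forward F = (S − I)·e^(rT) = (101.01 − 3.5021)·e^(0.0465·9/12) = 97.5079 × 1.035490 = 100.9685
Value (long) = (F − K)·e^(−rT) = (100.9685 − 100.85) × 0.965726 = 0.1144
Value = C$0.11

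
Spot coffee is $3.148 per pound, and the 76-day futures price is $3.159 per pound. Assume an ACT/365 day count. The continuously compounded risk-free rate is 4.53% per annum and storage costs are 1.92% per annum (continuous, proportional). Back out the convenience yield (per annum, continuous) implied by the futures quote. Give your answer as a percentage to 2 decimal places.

4.77%

F = S·e^((r+u−y)T) ⇒ (r+u−y) = ln(F/S)/T
ln(3.159/3.148) = 0.003488; /T ⇒ 0.016752
y = r + u − ln(F/S)/T = 0.0453 + 0.0192 − 0.016752 = 0.047748
y = 4.77%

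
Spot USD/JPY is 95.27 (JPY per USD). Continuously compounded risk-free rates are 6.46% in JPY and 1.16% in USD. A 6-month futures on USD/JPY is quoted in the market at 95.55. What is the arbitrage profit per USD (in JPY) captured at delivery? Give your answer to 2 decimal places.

2.28 per USD (in JPY)

Fair futures: F* = S·e^(carry·T), with carry = (r_JPY − r_USD) = 0.0646 − 0.0116 = 0.0530
F* = 95.27 · e^(0.0530 × 6/12) = 95.27 · e^0.026500 = 95.27 × 1.026854 = 97.8284
Market 95.55 < fair 97.8284: forward underpriced → reverse cash-and-carry (short spot, go long the forward).
At maturity, profit = |F_mkt − F*| = |95.55 − 97.8284| = 2.28 per USD (in JPY)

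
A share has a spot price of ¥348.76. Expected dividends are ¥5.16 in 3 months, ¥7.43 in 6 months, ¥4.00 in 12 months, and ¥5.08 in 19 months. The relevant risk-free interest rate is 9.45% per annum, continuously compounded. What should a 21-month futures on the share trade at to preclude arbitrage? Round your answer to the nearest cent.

PV(dividends) I = 5.16·e^(−0.0945·3/12) + 7.43·e^(−0.0945·6/12) + 4.00·e^(−0.0945·12/12) + 5.08·e^(−0.0945·19/12)
I = 5.0395 + 7.0871 + 3.6393 + 4.3740 = 20.1399
F = (S − I)·e^(rT) = (348.76 − 20.1399) · e^(0.0945·21/12)
= 328.6201 · e^0.165375 = 328.6201 × 1.179835 = ¥387.72

¥387.72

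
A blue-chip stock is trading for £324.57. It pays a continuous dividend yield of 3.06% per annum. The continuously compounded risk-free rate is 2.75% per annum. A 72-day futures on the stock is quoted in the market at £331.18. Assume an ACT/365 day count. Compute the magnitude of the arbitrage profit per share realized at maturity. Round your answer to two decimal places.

£6.81 per share

Fair futures: F* = S·e^(carry·T), with carry = (r − q) = 0.0275 − 0.0306 = -0.0031
F* = 324.57 · e^(-0.0031 × 72/365) = 324.57 · e^-0.000612 = 324.57 × 0.999388 = £324.3714
Market £331.18 > fair £324.3714: forward overpriced → cash-and-carry (buy spot, short the forward).
At maturity, profit = |F_mkt − F*| = |331.18 − 324.3714| = £6.81 per share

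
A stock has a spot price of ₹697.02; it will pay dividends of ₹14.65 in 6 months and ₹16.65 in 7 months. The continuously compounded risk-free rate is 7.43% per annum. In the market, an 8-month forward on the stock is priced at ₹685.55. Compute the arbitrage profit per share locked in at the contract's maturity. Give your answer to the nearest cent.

₹15.28 per share

PV(dividends) I = 14.65·e^(−0.0743·6/12) + 16.65·e^(−0.0743·7/12) = 30.0595
Fair forward F* = (S − I)·e^(rT) = (697.02 − 30.0595)·e^0.049533 = 666.9605 × 1.050780 = 700.8288
Market ₹685.55 < fair 700.8288: forward underpriced → reverse cash-and-carry (short the stock, invest proceeds at r, pay the dividends, go long the forward).
Profit at T = |F_mkt − F*| = |685.55 − 700.8288| = ₹15.28 per share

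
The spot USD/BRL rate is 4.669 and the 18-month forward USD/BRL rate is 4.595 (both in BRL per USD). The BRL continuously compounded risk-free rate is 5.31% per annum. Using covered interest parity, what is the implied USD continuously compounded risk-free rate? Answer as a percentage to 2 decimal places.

F = S·e^((r_BRL − r_USD)T) ⇒ r_USD = r_BRL − ln(F/S)/T
ln(4.595/4.669) = -0.015976; /(18/12) = -0.010651
r_USD = 0.0531 + 0.010651 = 0.063751
r_USD = 6.38%

6.38%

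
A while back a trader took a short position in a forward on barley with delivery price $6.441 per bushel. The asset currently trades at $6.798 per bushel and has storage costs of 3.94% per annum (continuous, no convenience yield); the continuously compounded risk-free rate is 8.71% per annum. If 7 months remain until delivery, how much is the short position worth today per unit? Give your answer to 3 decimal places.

Current fair forward for the remaining 7 months: F = S·e^((r + u)·T), (r + u) = 0.0871 + 0.0394 = 0.1265
F = 6.798 · e^(0.1265 × 7/12) = 6.798 × 1.076582 = 7.3186
Value of long forward = (F − K)·e^(−rT) = (7.3186 − 6.441) · e^(−0.0871·7/12)
= 0.8776 × 0.950461 = 0.834
Short position value = −(long value) = -$0.834

-$0.834 per bushel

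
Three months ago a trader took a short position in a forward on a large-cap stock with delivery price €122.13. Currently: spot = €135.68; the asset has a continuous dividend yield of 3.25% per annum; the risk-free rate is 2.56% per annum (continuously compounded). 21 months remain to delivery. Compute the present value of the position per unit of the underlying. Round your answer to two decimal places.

-€11.40

Current fair forward for the remaining 21 months: F = S·e^((r − q)·T), (r − q) = 0.0256 − 0.0325 = -0.0069
F = 135.68 · e^(-0.0069 × 21/12) = 135.68 × 0.987998 = 134.0516
Value of long forward = (F − K)·e^(−rT) = (134.0516 − 122.13) · e^(−0.0256·21/12)
= 11.9216 × 0.956189 = 11.40
Short position value = −(long value) = -€11.40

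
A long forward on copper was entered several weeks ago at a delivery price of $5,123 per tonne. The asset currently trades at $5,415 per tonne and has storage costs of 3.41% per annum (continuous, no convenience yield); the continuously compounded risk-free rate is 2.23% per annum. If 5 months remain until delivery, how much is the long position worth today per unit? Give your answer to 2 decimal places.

Current fair forward for the remaining 5 months: F = S·e^((r + u)·T), (r + u) = 0.0223 + 0.0341 = 0.0564
F = 5415 · e^(0.0564 × 5/12) = 5415 × 1.02377830 = 5543.7595
Value of long forward = (F − K)·e^(−rT) = (5543.7595 − 5123) · e^(−0.0223·5/12)
= 420.7595 × 0.99075137 = 416.87

$416.87 per tonne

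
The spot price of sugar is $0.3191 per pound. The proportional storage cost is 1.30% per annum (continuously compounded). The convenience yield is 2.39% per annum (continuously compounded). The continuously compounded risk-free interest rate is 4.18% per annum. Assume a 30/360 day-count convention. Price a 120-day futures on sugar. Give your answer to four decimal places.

$0.3224 per pound

Net carry = r + u − y = 0.0418 + 0.0130 − 0.0239 = 0.0309
F = S·e^((r+u−y)T) = 0.3191 · e^(0.0309 × 120/360) = 0.3191 · e^0.010300
= 0.3191 × 1.010353 = $0.3224 per pound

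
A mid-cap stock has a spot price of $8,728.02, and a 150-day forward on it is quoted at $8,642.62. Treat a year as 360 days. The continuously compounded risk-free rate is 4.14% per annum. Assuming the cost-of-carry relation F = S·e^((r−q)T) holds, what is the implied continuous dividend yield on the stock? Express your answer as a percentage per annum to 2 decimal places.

From F = S·e^((r−q)T): (r − q) = ln(F/S)/T
ln(8642.62/8728.02) = ln(0.990215) = -0.009833
(r − q) = -0.009833 / (150/360) = -0.023599
q = r − ln(F/S)/T = 0.0414 + 0.023599 = 0.064999
q = 6.50%

6.50%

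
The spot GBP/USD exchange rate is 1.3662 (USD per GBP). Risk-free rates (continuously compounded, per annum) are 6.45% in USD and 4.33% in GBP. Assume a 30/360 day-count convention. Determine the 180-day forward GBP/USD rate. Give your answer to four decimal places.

F = S·e^((r_USD − r_GBP)T) = 1.3662 · e^((0.0645 − 0.0433) × 180/360)
= 1.3662 · e^0.010600 = 1.3662 × 1.010656
F = 1.3808 USD per GBP

1.3808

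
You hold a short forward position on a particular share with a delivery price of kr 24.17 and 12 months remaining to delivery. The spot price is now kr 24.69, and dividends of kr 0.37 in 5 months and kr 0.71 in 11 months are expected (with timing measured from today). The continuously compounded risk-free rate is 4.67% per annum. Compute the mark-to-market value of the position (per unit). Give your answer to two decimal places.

-kr 0.58

PV(remaining dividends) I = 0.37·e^(−0.0467·5/12) + 0.71·e^(−0.0467·11/12) = 1.0431
Current forward F = (S − I)·e^(rT) = (24.69 − 1.0431)·e^(0.0467·12/12) = 23.6469 × 1.047808 = 24.7774
Value (long) = (F − K)·e^(−rT) = (24.7774 − 24.17) × 0.954374 = 0.5797
Short position value = −(long value) = -kr 0.58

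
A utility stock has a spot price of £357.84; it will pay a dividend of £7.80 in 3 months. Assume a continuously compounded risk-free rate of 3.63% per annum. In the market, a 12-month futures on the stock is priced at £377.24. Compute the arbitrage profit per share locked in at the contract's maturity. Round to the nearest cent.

£14.19 per share

PV(dividends) I = 7.80·e^(−0.0363·3/12) = 7.7295
Fair futures F* = (S − I)·e^(rT) = (357.84 − 7.7295)·e^0.036300 = 350.1105 × 1.036967 = 363.0530
Market £377.24 > fair 363.0530: forward overpriced → cash-and-carry (borrow at r, buy the stock and collect the dividends, short the forward).
Profit at T = |F_mkt − F*| = |377.24 − 363.0530| = £14.19 per share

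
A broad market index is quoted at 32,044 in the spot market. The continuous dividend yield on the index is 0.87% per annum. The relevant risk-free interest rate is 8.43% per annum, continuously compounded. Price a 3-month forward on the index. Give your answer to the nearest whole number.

32,655

F = S·e^((r − q)T) = 32044 · e^((0.0843 − 0.0087) × 3/12)
= 32044 · e^0.018900 = 32044 × 1.019080
F = 32,655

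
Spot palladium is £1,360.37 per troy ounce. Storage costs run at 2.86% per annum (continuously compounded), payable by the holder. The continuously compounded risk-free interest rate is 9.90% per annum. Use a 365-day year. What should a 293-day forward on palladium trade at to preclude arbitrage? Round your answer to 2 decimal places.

£1,507.10 per troy ounce

Net carry = r + u − y = 0.0990 + 0.0286 − 0.0000 = 0.1276
F = S·e^((r+u−y)T) = 1360.37 · e^(0.1276 × 293/365) = 1360.37 · e^0.10242959
= 1360.37 × 1.10785929 = £1,507.10 per troy ounce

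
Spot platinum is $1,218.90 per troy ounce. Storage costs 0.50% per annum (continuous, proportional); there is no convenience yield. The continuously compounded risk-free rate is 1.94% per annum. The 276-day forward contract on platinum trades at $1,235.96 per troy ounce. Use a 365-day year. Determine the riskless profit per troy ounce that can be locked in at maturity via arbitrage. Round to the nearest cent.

$5.64 per troy ounce

Fair forward: F* = S·e^(carry·T), with carry = (r + u) = 0.0194 + 0.0050 = 0.0244
F* = 1218.90 · e^(0.0244 × 276/365) = 1218.90 · e^0.01845041 = 1218.90 × 1.01862167 = $1241.5980
Market $1235.96 < fair $1241.5980: forward underpriced → reverse cash-and-carry (short spot, go long the forward).
At maturity, profit = |F_mkt − F*| = |1235.96 − 1241.5980| = $5.64 per troy ounce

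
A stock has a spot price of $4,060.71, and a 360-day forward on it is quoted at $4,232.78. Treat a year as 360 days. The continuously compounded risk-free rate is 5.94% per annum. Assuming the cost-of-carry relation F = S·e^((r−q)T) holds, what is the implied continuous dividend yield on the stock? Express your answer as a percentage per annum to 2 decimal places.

From F = S·e^((r−q)T): (r − q) = ln(F/S)/T
ln(4232.78/4060.71) = ln(1.042374) = 0.041501
(r − q) = 0.041501 / (360/360) = 0.041501
q = r − ln(F/S)/T = 0.0594 − 0.041501 = 0.017899
q = 1.79%

1.79%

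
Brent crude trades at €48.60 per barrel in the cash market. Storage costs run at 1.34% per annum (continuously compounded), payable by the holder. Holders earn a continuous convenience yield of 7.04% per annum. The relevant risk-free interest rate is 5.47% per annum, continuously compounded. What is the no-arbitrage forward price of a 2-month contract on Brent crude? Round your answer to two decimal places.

Net carry = r + u − y = 0.0547 + 0.0134 − 0.0704 = -0.0023
F = S·e^((r+u−y)T) = 48.60 · e^(-0.0023 × 2/12) = 48.60 · e^-0.000383
= 48.60 × 0.999617 = €48.58 per barrel

€48.58 per barrel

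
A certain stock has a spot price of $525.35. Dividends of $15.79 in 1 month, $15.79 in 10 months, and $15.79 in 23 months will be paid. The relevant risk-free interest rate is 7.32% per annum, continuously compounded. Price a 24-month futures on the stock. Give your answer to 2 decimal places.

PV(dividends) I = 15.79·e^(−0.0732·1/12) + 15.79·e^(−0.0732·10/12) + 15.79·e^(−0.0732·23/12)
I = 15.6940 + 14.8556 + 13.7230 = 44.2726
F = (S − I)·e^(rT) = (525.35 − 44.2726) · e^(0.0732·24/12)
= 481.0774 · e^0.146400 = 481.0774 × 1.157659 = $556.92

$556.92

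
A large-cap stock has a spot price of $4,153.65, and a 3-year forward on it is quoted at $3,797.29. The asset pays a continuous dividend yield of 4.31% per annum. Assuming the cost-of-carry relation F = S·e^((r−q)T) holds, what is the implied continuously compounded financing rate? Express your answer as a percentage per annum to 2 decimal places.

1.32%

From F = S·e^((r−q)T): (r − q) = ln(F/S)/T
ln(3797.29/4153.65) = ln(0.914206) = -0.089699
(r − q) = -0.089699 / (3) = -0.029900
r = ln(F/S)/T + q = -0.029900 + 0.0431 = 0.013200
r = 1.32%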